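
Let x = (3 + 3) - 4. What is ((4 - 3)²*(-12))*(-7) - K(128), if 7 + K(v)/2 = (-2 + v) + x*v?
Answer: -666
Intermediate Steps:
x = 2 (x = 6 - 4 = 2)
K(v) = -18 + 6*v (K(v) = -14 + 2*((-2 + v) + 2*v) = -14 + 2*(-2 + 3*v) = -14 + (-4 + 6*v) = -18 + 6*v)
((4 - 3)²*(-12))*(-7) - K(128) = ((4 - 3)²*(-12))*(-7) - (-18 + 6*128) = (1²*(-12))*(-7) - (-18 + 768) = (1*(-12))*(-7) - 1*750 = -12*(-7) - 750 = 84 - 750 = -666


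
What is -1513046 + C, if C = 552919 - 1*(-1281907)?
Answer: 321780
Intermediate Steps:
C = 1834826 (C = 552919 + 1281907 = 1834826)
-1513046 + C = -1513046 + 1834826 = 321780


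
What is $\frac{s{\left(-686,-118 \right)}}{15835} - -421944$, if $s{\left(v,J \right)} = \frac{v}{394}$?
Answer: $\frac{1316252197937}{3119495} \approx 4.2194 \cdot 10^{5}$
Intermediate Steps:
$s{\left(v,J \right)} = \frac{v}{394}$ ($s{\left(v,J \right)} = v \frac{1}{394} = \frac{v}{394}$)
$\frac{s{\left(-686,-118 \right)}}{15835} - -421944 = \frac{\frac{1}{394} \left(-686\right)}{15835} - -421944 = \left(- \frac{343}{197}\right) \frac{1}{15835} + 421944 = - \frac{343}{3119495} + 421944 = \frac{1316252197937}{3119495}$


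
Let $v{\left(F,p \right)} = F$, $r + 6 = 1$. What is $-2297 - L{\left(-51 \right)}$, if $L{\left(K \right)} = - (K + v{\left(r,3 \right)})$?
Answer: $-2353$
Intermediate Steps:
$r = -5$ ($r = -6 + 1 = -5$)
$L{\left(K \right)} = 5 - K$ ($L{\left(K \right)} = - (K - 5) = - (-5 + K) = 5 - K$)
$-2297 - L{\left(-51 \right)} = -2297 - \left(5 - -51\right) = -2297 - \left(5 + 51\right) = -2297 - 56 = -2353$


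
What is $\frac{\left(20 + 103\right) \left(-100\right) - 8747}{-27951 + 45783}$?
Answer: $- \frac{21047}{17832} \approx -1.1803$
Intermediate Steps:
$\frac{\left(20 + 103\right) \left(-100\right) - 8747}{-27951 + 45783} = \frac{123 \left(-100\right) - 8747}{17832} = \left(-12300 - 8747\right) \frac{1}{17832} = \left(-21047\right) \frac{1}{17832} = - \frac{21047}{17832}$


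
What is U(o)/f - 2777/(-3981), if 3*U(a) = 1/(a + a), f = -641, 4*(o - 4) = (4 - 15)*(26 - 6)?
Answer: 181567141/260285742 ≈ 0.69757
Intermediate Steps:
o = -51 (o = 4 + ((4 - 15)*(26 - 6))/4 = 4 + (-11*20)/4 = 4 + (¼)*(-220) = 4 - 55 = -51)
U(a) = 1/(6*a) (U(a) = 1/(3*(a + a)) = 1/(3*((2*a))) = (1/(2*a))/3 = 1/(6*a))
U(o)/f - 2777/(-3981) = ((⅙)/(-51))/(-641) - 2777/(-3981) = ((⅙)*(-1/51))*(-1/641) - 2777*(-1/3981) = -1/306*(-1/641) + 2777/3981 = 1/196146 + 2777/3981 = 181567141/260285742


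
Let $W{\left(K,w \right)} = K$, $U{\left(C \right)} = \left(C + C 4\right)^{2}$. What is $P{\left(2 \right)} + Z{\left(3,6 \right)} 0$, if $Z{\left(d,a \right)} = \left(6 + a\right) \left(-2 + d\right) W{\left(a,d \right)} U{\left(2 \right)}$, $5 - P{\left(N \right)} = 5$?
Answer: $0$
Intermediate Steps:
$U{\left(C \right)} = 25 C^{2}$ ($U{\left(C \right)} = \left(C + 4 C\right)^{2} = \left(5 C\right)^{2} = 25 C^{2}$)
$P{\left(N \right)} = 0$ ($P{\left(N \right)} = 5 - 5 = 0$)
$Z{\left(d,a \right)} = 100 a \left(-2 + d\right) \left(6 + a\right)$ ($Z{\left(d,a \right)} = \left(6 + a\right) \left(-2 + d\right) a 25 \cdot 2^{2} = \left(-2 + d\right) \left(6 + a\right) a 25 \cdot 4 = a \left(-2 + d\right) \left(6 + a\right) 100 = 100 a \left(-2 + d\right) \left(6 + a\right)$)
$P{\left(2 \right)} + Z{\left(3,6 \right)} 0 = 0 + 100 \cdot 6 \left(-12 - 12 + 6 \cdot 3 + 6 \cdot 3\right) 0 = 0 + 100 \cdot 6 \left(-12 - 12 + 18 + 18\right) 0 = 0 + 100 \cdot 6 \cdot 12 \cdot 0 = 0 + 7200 \cdot 0 = 0 + 0 = 0$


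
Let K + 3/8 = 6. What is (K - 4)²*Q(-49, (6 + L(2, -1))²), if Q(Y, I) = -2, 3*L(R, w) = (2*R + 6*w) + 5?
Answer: -169/32 ≈ -5.2813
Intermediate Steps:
L(R, w) = 5/3 + 2*w + 2*R/3 (L(R, w) = ((2*R + 6*w) + 5)/3 = (5 + 2*R + 6*w)/3 = 5/3 + 2*w + 2*R/3)
K = 45/8 (K = -3/8 + 6 = 45/8 ≈ 5.6250)
(K - 4)²*Q(-49, (6 + L(2, -1))²) = (45/8 - 4)²*(-2) = (13/8)²*(-2) = (169/64)*(-2) = -169/32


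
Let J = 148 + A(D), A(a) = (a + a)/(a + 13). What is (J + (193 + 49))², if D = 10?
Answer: 80820100/529 ≈ 1.5278e+5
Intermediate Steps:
A(a) = 2*a/(13 + a) (A(a) = (2*a)/(13 + a) = 2*a/(13 + a))
J = 3424/23 (J = 148 + 2*10/(13 + 10) = 148 + 2*10/23 = 148 + 2*10*(1/23) = 148 + 20/23 = 3424/23 ≈ 148.87)
(J + (193 + 49))² = (3424/23 + (193 + 49))² = (3424/23 + 242)² = (8990/23)² = 80820100/529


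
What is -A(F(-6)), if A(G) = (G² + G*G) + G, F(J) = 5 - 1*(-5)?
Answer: -210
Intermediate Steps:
F(J) = 10 (F(J) = 5 + 5 = 10)
A(G) = G + 2*G² (A(G) = (G² + G²) + G = 2*G² + G = G + 2*G²)
-A(F(-6)) = -10*(1 + 2*10) = -10*(1 + 20) = -10*21 = -1*210 = -210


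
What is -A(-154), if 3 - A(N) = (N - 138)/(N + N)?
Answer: -158/77 ≈ -2.0519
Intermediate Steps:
A(N) = 3 - (-138 + N)/(2*N) (A(N) = 3 - (N - 138)/(N + N) = 3 - (-138 + N)/(2*N))
-A(-154) = -(5/2 + 69/(-154)) = -(5/2 + 69*(-1/154)) = -(5/2 - 69/154) = -1*158/77 = -158/77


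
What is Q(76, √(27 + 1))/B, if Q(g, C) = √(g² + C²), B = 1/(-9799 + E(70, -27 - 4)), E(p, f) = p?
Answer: -19458*√1451 ≈ -7.4119e+5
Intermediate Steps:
B = -1/9729 (B = 1/(-9799 + 70) = 1/(-9729) = -1/9729 ≈ -0.00010279)
Q(g, C) = √(C² + g²)
Q(76, √(27 + 1))/B = √((√(27 + 1))² + 76²)/(-1/9729) = √((√28)² + 5776)*(-9729) = √((2*√7)² + 5776)*(-9729) = √(28 + 5776)*(-9729) = √5804*(-9729) = (2*√1451)*(-9729) = -19458*√1451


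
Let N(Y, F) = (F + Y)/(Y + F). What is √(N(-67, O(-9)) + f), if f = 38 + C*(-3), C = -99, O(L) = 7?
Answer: 4*√21 ≈ 18.330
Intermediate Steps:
N(Y, F) = 1 (N(Y, F) = (F + Y)/(F + Y) = 1)
f = 335 (f = 38 - 99*(-3) = 38 + 297 = 335)
√(N(-67, O(-9)) + f) = √(1 + 335) = √336 = 4*√21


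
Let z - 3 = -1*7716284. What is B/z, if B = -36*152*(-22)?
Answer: -120384/7716281 ≈ -0.015601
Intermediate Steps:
B = 120384 (B = -5472*(-22) = 120384)
z = -7716281 (z = 3 - 1*7716284 = 3 - 7716284 = -7716281)
B/z = 120384/(-7716281) = 120384*(-1/7716281) = -120384/7716281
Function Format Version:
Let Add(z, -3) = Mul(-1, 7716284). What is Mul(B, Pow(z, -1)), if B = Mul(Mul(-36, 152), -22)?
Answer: Rational(-120384, 7716281) ≈ -0.015601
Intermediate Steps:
B = 120384 (B = Mul(-5472, -22) = 120384)
z = -7716281 (z = Add(3, Mul(-1, 7716284)) = Add(3, -7716284) = -7716281)
Mul(B, Pow(z, -1)) = Mul(120384, Pow(-7716281, -1)) = Mul(120384, Rational(-1, 7716281)) = Rational(-120384, 7716281)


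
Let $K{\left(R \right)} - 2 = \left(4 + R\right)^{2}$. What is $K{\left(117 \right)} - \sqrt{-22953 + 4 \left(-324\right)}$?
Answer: $14643 - i \sqrt{24249} \approx 14643.0 - 155.72 i$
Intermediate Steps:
$K{\left(R \right)} = 2 + \left(4 + R\right)^{2}$
$K{\left(117 \right)} - \sqrt{-22953 + 4 \left(-324\right)} = \left(2 + \left(4 + 117\right)^{2}\right) - \sqrt{-22953 + 4 \left(-324\right)} = \left(2 + 121^{2}\right) - \sqrt{-22953 - 1296} = \left(2 + 14641\right) - \sqrt{-24249} = 14643 - i \sqrt{24249}$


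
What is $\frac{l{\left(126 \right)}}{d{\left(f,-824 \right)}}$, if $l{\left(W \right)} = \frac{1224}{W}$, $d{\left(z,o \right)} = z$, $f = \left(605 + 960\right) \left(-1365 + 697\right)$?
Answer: $- \frac{17}{1829485} \approx -9.2922 \cdot 10^{-6}$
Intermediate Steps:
$f = -1045420$ ($f = 1565 \left(-668\right) = -1045420$)
$\frac{l{\left(126 \right)}}{d{\left(f,-824 \right)}} = \frac{1224 \cdot \frac{1}{126}}{-1045420} = 1224 \cdot \frac{1}{126} \left(- \frac{1}{1045420}\right) = \frac{68}{7} \left(- \frac{1}{1045420}\right) = - \frac{17}{1829485}$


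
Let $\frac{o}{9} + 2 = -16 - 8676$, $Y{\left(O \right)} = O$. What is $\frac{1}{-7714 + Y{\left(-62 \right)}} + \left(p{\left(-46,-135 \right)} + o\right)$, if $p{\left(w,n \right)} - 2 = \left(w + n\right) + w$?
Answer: $- \frac{610190497}{7776} \approx -78471.0$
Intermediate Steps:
$o = -78246$ ($o = -18 + 9 \left(-16 - 8676\right) = -18 + 9 \left(-8692\right) = -18 - 78228 = -78246$)
$p{\left(w,n \right)} = 2 + n + 2 w$ ($p{\left(w,n \right)} = 2 + \left(\left(w + n\right) + w\right) = 2 + \left(\left(n + w\right) + w\right) = 2 + \left(n + 2 w\right) = 2 + n + 2 w$)
$\frac{1}{-7714 + Y{\left(-62 \right)}} + \left(p{\left(-46,-135 \right)} + o\right) = \frac{1}{-7714 - 62} + \left(\left(2 - 135 + 2 \left(-46\right)\right) - 78246\right) = \frac{1}{-7776} - 78471 = - \frac{1}{7776} - 78471 = - \frac{610190497}{7776}$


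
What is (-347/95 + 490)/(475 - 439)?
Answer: 15401/1140 ≈ 13.510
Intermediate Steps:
(-347/95 + 490)/(475 - 439) = (-347*1/95 + 490)/36 = (-347/95 + 490)*(1/36) = (46203/95)*(1/36) = 15401/1140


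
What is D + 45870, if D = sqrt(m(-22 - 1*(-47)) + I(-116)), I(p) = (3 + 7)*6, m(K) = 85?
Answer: 45870 + sqrt(145) ≈ 45882.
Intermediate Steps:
I(p) = 60 (I(p) = 10*6 = 60)
D = sqrt(145) (D = sqrt(85 + 60) = sqrt(145) ≈ 12.042)
D + 45870 = sqrt(145) + 45870 = 45870 + sqrt(145)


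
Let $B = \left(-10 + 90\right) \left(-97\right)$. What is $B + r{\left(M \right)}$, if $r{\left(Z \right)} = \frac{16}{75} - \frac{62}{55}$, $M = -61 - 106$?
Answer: $- \frac{6402754}{825} \approx -7760.9$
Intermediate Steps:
$M = -167$ ($M = -61 - 106 = -167$)
$r{\left(Z \right)} = - \frac{754}{825}$ ($r{\left(Z \right)} = 16 \cdot \frac{1}{75} - \frac{62}{55} = \frac{16}{75} - \frac{62}{55} = - \frac{754}{825}$)
$B = -7760$ ($B = 80 \left(-97\right) = -7760$)
$B + r{\left(M \right)} = -7760 - \frac{754}{825} = - \frac{6402754}{825}$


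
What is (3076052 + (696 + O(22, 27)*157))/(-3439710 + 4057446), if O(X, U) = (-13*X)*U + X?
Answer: 77827/25739 ≈ 3.0237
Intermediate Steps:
O(X, U) = X - 13*U*X (O(X, U) = -13*U*X + X = X - 13*U*X)
(3076052 + (696 + O(22, 27)*157))/(-3439710 + 4057446) = (3076052 + (696 + (22*(1 - 13*27))*157))/(-3439710 + 4057446) = (3076052 + (696 + (22*(1 - 351))*157))/617736 = (3076052 + (696 + (22*(-350))*157))*(1/617736) = (3076052 + (696 - 7700*157))*(1/617736) = (3076052 + (696 - 1208900))*(1/617736) = (3076052 - 1208204)*(1/617736) = 1867848*(1/617736) = 77827/25739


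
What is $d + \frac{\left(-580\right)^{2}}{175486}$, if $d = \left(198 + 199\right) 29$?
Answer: $\frac{1010353359}{87743} \approx 11515.0$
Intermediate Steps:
$d = 11513$ ($d = 397 \cdot 29 = 11513$)
$d + \frac{\left(-580\right)^{2}}{175486} = 11513 + \frac{\left(-580\right)^{2}}{175486} = 11513 + 336400 \cdot \frac{1}{175486} = 11513 + \frac{168200}{87743} = \frac{1010353359}{87743}$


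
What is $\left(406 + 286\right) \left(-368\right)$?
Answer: $-254656$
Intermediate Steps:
$\left(406 + 286\right) \left(-368\right) = 692 \left(-368\right) = -254656$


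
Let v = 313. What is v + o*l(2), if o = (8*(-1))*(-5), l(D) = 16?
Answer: 953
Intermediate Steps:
o = 40 (o = -8*(-5) = 40)
v + o*l(2) = 313 + 40*16 = 313 + 640 = 953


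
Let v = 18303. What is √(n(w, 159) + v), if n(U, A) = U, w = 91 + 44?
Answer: √18438 ≈ 135.79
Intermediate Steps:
w = 135
√(n(w, 159) + v) = √(135 + 18303) = √18438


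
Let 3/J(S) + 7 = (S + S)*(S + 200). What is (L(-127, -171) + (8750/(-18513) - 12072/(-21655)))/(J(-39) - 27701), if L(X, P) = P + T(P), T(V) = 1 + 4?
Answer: 41788192496113/6976907055953901 ≈ 0.0059895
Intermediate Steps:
T(V) = 5
L(X, P) = 5 + P (L(X, P) = P + 5 = 5 + P)
J(S) = 3/(-7 + 2*S*(200 + S)) (J(S) = 3/(-7 + (S + S)*(S + 200)) = 3/(-7 + (2*S)*(200 + S)) = 3/(-7 + 2*S*(200 + S)))
(L(-127, -171) + (8750/(-18513) - 12072/(-21655)))/(J(-39) - 27701) = ((5 - 171) + (8750/(-18513) - 12072/(-21655)))/(3/(-7 + 2*(-39)² + 400*(-39)) - 27701) = (-166 + (8750*(-1/18513) - 12072*(-1/21655)))/(3/(-7 + 2*1521 - 15600) - 27701) = (-166 + (-8750/18513 + 12072/21655))/(3/(-7 + 3042 - 15600) - 27701) = (-166 + 34007686/400899015)/(3/(-12565) - 27701) = -66515228804/(400899015*(3*(-1/12565) - 27701)) = -66515228804/(400899015*(-3/12565 - 27701)) = -66515228804/(400899015*(-348063068/12565)) = -66515228804/400899015*(-12565/348063068) = 41788192496113/6976907055953901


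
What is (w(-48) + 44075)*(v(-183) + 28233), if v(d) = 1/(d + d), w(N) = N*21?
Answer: 445023240559/366 ≈ 1.2159e+9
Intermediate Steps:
w(N) = 21*N
v(d) = 1/(2*d)
(w(-48) + 44075)*(v(-183) + 28233) = (21*(-48) + 44075)*((½)/(-183) + 28233) = (-1008 + 44075)*((½)*(-1/183) + 28233) = 43067*(-1/366 + 28233) = 43067*(10333277/366) = 445023240559/366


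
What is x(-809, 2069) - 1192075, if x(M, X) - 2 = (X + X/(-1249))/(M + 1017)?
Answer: -1488886763/1249 ≈ -1.1921e+6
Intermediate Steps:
x(M, X) = 2 + 1248*X/(1249*(1017 + M)) (x(M, X) = 2 + (X + X/(-1249))/(M + 1017) = 2 + (X + X*(-1/1249))/(1017 + M) = 2 + (X - X/1249)/(1017 + M) = 2 + (1248*X/1249)/(1017 + M) = 2 + 1248*X/(1249*(1017 + M)))
x(-809, 2069) - 1192075 = 2*(1270233 + 624*2069 + 1249*(-809))/(1249*(1017 - 809)) - 1192075 = (2/1249)*(1270233 + 1291056 - 1010441)/208 - 1192075 = (2/1249)*(1/208)*1550848 - 1192075 = 14912/1249 - 1192075 = -1488886763/1249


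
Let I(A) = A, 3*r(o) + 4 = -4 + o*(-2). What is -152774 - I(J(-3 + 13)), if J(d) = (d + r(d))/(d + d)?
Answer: -4583221/30 ≈ -1.5277e+5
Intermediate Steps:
r(o) = -8/3 - 2*o/3 (r(o) = -4/3 + (-4 + o*(-2))/3 = -4/3 + (-4 - 2*o)/3 = -4/3 + (-4/3 - 2*o/3) = -8/3 - 2*o/3)
J(d) = (-8/3 + d/3)/(2*d) (J(d) = (d + (-8/3 - 2*d/3))/(d + d) = (-8/3 + d/3)/((2*d)) = (-8/3 + d/3)*(1/(2*d)) = (-8/3 + d/3)/(2*d))
-152774 - I(J(-3 + 13)) = -152774 - (-8 + (-3 + 13))/(6*(-3 + 13)) = -152774 - (-8 + 10)/(6*10) = -152774 - 2/(6*10) = -152774 - 1*1/30 = -152774 - 1/30 = -4583221/30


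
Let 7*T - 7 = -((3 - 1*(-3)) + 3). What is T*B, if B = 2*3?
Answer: -12/7 ≈ -1.7143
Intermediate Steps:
T = -2/7 (T = 1 + (-((3 - 1*(-3)) + 3))/7 = 1 + (-((3 + 3) + 3))/7 = 1 + (-(6 + 3))/7 = 1 + (-1*9)/7 = 1 + (⅐)*(-9) = 1 - 9/7 = -2/7 ≈ -0.28571)
B = 6
T*B = -2/7*6 = -12/7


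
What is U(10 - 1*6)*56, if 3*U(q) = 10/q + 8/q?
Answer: 84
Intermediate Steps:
U(q) = 6/q (U(q) = (10/q + 8/q)/3 = (18/q)/3 = 6/q)
U(10 - 1*6)*56 = (6/(10 - 1*6))*56 = (6/(10 - 6))*56 = (6/4)*56 = (6*(1/4))*56 = (3/2)*56 = 84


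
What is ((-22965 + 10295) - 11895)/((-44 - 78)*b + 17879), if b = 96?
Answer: -24565/6167 ≈ -3.9833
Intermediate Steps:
((-22965 + 10295) - 11895)/((-44 - 78)*b + 17879) = ((-22965 + 10295) - 11895)/((-44 - 78)*96 + 17879) = (-12670 - 11895)/(-122*96 + 17879) = -24565/(-11712 + 17879) = -24565/6167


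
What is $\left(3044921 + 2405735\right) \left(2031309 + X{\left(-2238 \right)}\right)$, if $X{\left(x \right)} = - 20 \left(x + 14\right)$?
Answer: $11314411767584$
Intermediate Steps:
$X{\left(x \right)} = -280 - 20 x$ ($X{\left(x \right)} = - 20 \left(14 + x\right) = -280 - 20 x$)
$\left(3044921 + 2405735\right) \left(2031309 + X{\left(-2238 \right)}\right) = \left(3044921 + 2405735\right) \left(2031309 - -44480\right) = 5450656 \left(2031309 + \left(-280 + 44760\right)\right) = 5450656 \left(2031309 + 44480\right) = 5450656 \cdot 2075789 = 11314411767584$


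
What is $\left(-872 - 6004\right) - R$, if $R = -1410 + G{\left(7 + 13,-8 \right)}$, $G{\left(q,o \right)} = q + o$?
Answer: $-5478$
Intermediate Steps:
$G{\left(q,o \right)} = o + q$
$R = -1398$ ($R = -1410 + \left(-8 + \left(7 + 13\right)\right) = -1410 + \left(-8 + 20\right) = -1410 + 12 = -1398$)
$\left(-872 - 6004\right) - R = \left(-872 - 6004\right) - -1398 = -6876 + 1398 = -5478$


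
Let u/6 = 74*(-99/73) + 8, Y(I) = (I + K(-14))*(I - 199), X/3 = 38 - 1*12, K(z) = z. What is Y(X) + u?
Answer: -605764/73 ≈ -8298.1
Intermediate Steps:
X = 78 (X = 3*(38 - 1*12) = 3*(38 - 12) = 3*26 = 78)
Y(I) = (-199 + I)*(-14 + I) (Y(I) = (I - 14)*(I - 199) = (-14 + I)*(-199 + I) = (-199 + I)*(-14 + I))
u = -40452/73 (u = 6*(74*(-99/73) + 8) = 6*(-7326/73 + 8) = 6*(-6742/73) = -40452/73 ≈ -554.14)
Y(X) + u = (2786 + 78**2 - 213*78) - 40452/73 = (2786 + 6084 - 16614) - 40452/73 = -7744 - 40452/73 = -605764/73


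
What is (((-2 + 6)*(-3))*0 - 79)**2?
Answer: 6241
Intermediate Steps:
(((-2 + 6)*(-3))*0 - 79)**2 = ((4*(-3))*0 - 79)**2 = (-12*0 - 79)**2 = (0 - 79)**2 = (-79)**2 = 6241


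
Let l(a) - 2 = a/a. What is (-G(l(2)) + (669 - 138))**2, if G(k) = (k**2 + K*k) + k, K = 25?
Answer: 197136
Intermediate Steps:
l(a) = 3 (l(a) = 2 + a/a = 2 + 1 = 3)
G(k) = k**2 + 26*k (G(k) = (k**2 + 25*k) + k = k**2 + 26*k)
(-G(l(2)) + (669 - 138))**2 = (-3*(26 + 3) + (669 - 138))**2 = (-3*29 + 531)**2 = (-1*87 + 531)**2 = (-87 + 531)**2 = 444**2 = 197136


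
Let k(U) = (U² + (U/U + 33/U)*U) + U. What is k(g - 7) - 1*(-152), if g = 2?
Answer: 200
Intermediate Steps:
k(U) = U + U² + U*(1 + 33/U) (k(U) = (U² + (1 + 33/U)*U) + U = (U² + U*(1 + 33/U)) + U = U + U² + U*(1 + 33/U))
k(g - 7) - 1*(-152) = (33 + (2 - 7)² + 2*(2 - 7)) - 1*(-152) = (33 + (-5)² + 2*(-5)) + 152 = (33 + 25 - 10) + 152 = 48 + 152 = 200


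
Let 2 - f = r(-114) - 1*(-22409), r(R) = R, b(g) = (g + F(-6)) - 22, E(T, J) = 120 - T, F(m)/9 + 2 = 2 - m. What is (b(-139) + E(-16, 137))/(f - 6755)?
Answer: -29/29048 ≈ -0.00099835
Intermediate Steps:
F(m) = -9*m (F(m) = -18 + 9*(2 - m) = -18 + (18 - 9*m) = -9*m)
b(g) = 32 + g (b(g) = (g - 9*(-6)) - 22 = (g + 54) - 22 = (54 + g) - 22 = 32 + g)
f = -22293 (f = 2 - (-114 - 1*(-22409)) = 2 - (-114 + 22409) = 2 - 1*22295 = 2 - 22295 = -22293)
(b(-139) + E(-16, 137))/(f - 6755) = ((32 - 139) + (120 - 1*(-16)))/(-22293 - 6755) = (-107 + (120 + 16))/(-29048) = (-107 + 136)*(-1/29048) = 29*(-1/29048) = -29/29048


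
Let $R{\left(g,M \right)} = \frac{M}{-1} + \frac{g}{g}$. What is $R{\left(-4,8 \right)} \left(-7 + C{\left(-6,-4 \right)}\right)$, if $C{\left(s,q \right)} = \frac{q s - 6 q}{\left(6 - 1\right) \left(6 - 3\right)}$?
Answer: $\frac{133}{5} \approx 26.6$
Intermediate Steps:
$C{\left(s,q \right)} = - \frac{2 q}{5} + \frac{q s}{15}$ ($C{\left(s,q \right)} = \frac{- 6 q + q s}{5 \cdot 3} = \frac{- 6 q + q s}{15} = \left(- 6 q + q s\right) \frac{1}{15} = - \frac{2 q}{5} + \frac{q s}{15}$)
$R{\left(g,M \right)} = 1 - M$ ($R{\left(g,M \right)} = M \left(-1\right) + 1 = - M + 1 = 1 - M$)
$R{\left(-4,8 \right)} \left(-7 + C{\left(-6,-4 \right)}\right) = \left(1 - 8\right) \left(-7 + \frac{1}{15} \left(-4\right) \left(-6 - 6\right)\right) = \left(1 - 8\right) \left(-7 + \frac{1}{15} \left(-4\right) \left(-12\right)\right) = - 7 \left(-7 + \frac{16}{5}\right) = \left(-7\right) \left(- \frac{19}{5}\right) = \frac{133}{5}$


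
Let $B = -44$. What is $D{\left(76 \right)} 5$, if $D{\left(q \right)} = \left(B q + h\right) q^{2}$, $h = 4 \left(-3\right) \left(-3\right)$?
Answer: $-95535040$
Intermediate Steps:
$h = 36$ ($h = \left(-12\right) \left(-3\right) = 36$)
$D{\left(q \right)} = q^{2} \left(36 - 44 q\right)$ ($D{\left(q \right)} = \left(- 44 q + 36\right) q^{2} = \left(36 - 44 q\right) q^{2} = q^{2} \left(36 - 44 q\right)$)
$D{\left(76 \right)} 5 = 76^{2} \left(36 - 3344\right) 5 = 5776 \left(36 - 3344\right) 5 = 5776 \left(-3308\right) 5 = \left(-19107008\right) 5 = -95535040$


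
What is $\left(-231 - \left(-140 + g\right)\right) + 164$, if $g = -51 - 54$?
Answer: $178$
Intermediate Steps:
$g = -105$
$\left(-231 - \left(-140 + g\right)\right) + 164 = \left(-231 + \left(140 - -105\right)\right) + 164 = \left(-231 + \left(140 + 105\right)\right) + 164 = \left(-231 + 245\right) + 164 = 14 + 164 = 178$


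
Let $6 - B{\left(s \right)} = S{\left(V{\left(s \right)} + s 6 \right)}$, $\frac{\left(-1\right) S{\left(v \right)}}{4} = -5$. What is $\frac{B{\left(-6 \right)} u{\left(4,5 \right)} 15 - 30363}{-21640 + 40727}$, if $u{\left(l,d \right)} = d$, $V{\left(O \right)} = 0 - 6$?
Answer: $- \frac{31413}{19087} \approx -1.6458$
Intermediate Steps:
$V{\left(O \right)} = -6$ ($V{\left(O \right)} = 0 - 6 = -6$)
$S{\left(v \right)} = 20$ ($S{\left(v \right)} = \left(-4\right) \left(-5\right) = 20$)
$B{\left(s \right)} = -14$ ($B{\left(s \right)} = 6 - 20 = -14$)
$\frac{B{\left(-6 \right)} u{\left(4,5 \right)} 15 - 30363}{-21640 + 40727} = \frac{\left(-14\right) 5 \cdot 15 - 30363}{-21640 + 40727} = \frac{\left(-70\right) 15 - 30363}{19087} = \left(-1050 - 30363\right) \frac{1}{19087} = \left(-31413\right) \frac{1}{19087} = - \frac{31413}{19087}$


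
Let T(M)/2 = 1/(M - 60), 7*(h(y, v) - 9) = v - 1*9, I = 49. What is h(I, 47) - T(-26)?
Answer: 4350/301 ≈ 14.452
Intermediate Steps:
h(y, v) = 54/7 + v/7 (h(y, v) = 9 + (v - 1*9)/7 = 9 + (v - 9)/7 = 9 + (-9 + v)/7 = 9 + (-9/7 + v/7) = 54/7 + v/7)
T(M) = 2/(-60 + M) (T(M) = 2/(M - 60) = 2/(-60 + M))
h(I, 47) - T(-26) = (54/7 + (⅐)*47) - 2/(-60 - 26) = (54/7 + 47/7) - 2/(-86) = 101/7 - 2*(-1)/86 = 101/7 - 1*(-1/43) = 101/7 + 1/43 = 4350/301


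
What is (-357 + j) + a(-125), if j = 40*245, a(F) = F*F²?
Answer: -1943682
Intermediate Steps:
a(F) = F³
j = 9800
(-357 + j) + a(-125) = (-357 + 9800) + (-125)³ = 9443 - 1953125 = -1943682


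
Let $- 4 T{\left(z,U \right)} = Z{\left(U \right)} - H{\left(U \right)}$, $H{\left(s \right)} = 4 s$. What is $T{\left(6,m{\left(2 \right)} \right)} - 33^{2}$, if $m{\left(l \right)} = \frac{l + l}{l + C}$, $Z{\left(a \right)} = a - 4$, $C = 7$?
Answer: $- \frac{3263}{3} \approx -1087.7$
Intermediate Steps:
$Z{\left(a \right)} = -4 + a$
$m{\left(l \right)} = \frac{2 l}{7 + l}$ ($m{\left(l \right)} = \frac{l + l}{l + 7} = \frac{2 l}{7 + l}$)
$T{\left(z,U \right)} = 1 + \frac{3 U}{4}$ ($T{\left(z,U \right)} = - \frac{\left(-4 + U\right) - 4 U}{4} = - \frac{-4 - 3 U}{4} = 1 + \frac{3 U}{4}$)
$T{\left(6,m{\left(2 \right)} \right)} - 33^{2} = \left(1 + \frac{3 \cdot 2 \cdot 2 \frac{1}{7 + 2}}{4}\right) - 33^{2} = \left(1 + \frac{3 \cdot 2 \cdot 2 \cdot \frac{1}{9}}{4}\right) - 1089 = \left(1 + \frac{3}{4} \cdot \frac{4}{9}\right) - 1089 = \left(1 + \frac{1}{3}\right) - 1089 = \frac{4}{3} - 1089 = - \frac{3263}{3}$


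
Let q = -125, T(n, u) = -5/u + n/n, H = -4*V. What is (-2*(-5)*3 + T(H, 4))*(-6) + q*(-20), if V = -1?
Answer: 4643/2 ≈ 2321.5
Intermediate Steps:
H = 4 (H = -4*(-1) = 4)
T(n, u) = 1 - 5/u (T(n, u) = -5/u + 1 = 1 - 5/u)
(-2*(-5)*3 + T(H, 4))*(-6) + q*(-20) = (-2*(-5)*3 + (-5 + 4)/4)*(-6) - 125*(-20) = (10*3 + (¼)*(-1))*(-6) + 2500 = (30 - ¼)*(-6) + 2500 = (119/4)*(-6) + 2500 = -357/2 + 2500 = 4643/2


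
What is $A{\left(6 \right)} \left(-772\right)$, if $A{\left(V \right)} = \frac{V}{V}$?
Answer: $-772$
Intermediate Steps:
$A{\left(V \right)} = 1$
$A{\left(6 \right)} \left(-772\right) = 1 \left(-772\right) = -772$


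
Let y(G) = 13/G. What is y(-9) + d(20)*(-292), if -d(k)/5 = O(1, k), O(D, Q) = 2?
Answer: 26267/9 ≈ 2918.6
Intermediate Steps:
d(k) = -10 (d(k) = -5*2 = -10)
y(-9) + d(20)*(-292) = 13/(-9) - 10*(-292) = 13*(-⅑) + 2920 = -13/9 + 2920 = 26267/9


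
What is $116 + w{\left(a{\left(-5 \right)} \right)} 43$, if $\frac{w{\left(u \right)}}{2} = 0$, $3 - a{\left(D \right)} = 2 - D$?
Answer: $116$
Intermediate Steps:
$a{\left(D \right)} = 1 + D$ ($a{\left(D \right)} = 3 - \left(2 - D\right) = 3 + \left(-2 + D\right) = 1 + D$)
$w{\left(u \right)} = 0$ ($w{\left(u \right)} = 2 \cdot 0 = 0$)
$116 + w{\left(a{\left(-5 \right)} \right)} 43 = 116 + 0 \cdot 43 = 116 + 0 = 116$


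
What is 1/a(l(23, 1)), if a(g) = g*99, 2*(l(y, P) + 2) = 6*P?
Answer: 1/99 ≈ 0.010101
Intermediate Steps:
l(y, P) = -2 + 3*P (l(y, P) = -2 + (6*P)/2 = -2 + 3*P)
a(g) = 99*g
1/a(l(23, 1)) = 1/(99*(-2 + 3*1)) = 1/(99*(-2 + 3)) = 1/(99*1) = 1/99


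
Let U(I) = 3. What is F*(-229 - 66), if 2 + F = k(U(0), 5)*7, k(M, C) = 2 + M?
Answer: -9735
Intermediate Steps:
F = 33 (F = -2 + (2 + 3)*7 = -2 + 5*7 = -2 + 35 = 33)
F*(-229 - 66) = 33*(-229 - 66) = 33*(-295) = -9735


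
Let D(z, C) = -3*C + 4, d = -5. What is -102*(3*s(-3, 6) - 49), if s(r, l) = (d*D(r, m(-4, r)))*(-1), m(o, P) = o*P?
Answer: 53958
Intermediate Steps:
m(o, P) = P*o
D(z, C) = 4 - 3*C
s(r, l) = 20 + 60*r (s(r, l) = -5*(4 - 3*r*(-4))*(-1) = -5*(4 - (-12)*r)*(-1) = -5*(4 + 12*r)*(-1) = (-20 - 60*r)*(-1) = 20 + 60*r)
-102*(3*s(-3, 6) - 49) = -102*(3*(20 + 60*(-3)) - 49) = -102*(3*(20 - 180) - 49) = -102*(3*(-160) - 49) = -102*(-480 - 49) = -102*(-529) = 53958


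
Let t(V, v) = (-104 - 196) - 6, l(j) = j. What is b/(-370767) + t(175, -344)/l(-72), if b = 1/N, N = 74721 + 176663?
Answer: 396120788993/93204891528 ≈ 4.2500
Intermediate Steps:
N = 251384
b = 1/251384 ≈ 3.9780e-6
t(V, v) = -306 (t(V, v) = -300 - 6 = -306)
b/(-370767) + t(175, -344)/l(-72) = (1/251384)/(-370767) - 306/(-72) = (1/251384)*(-1/370767) - 306*(-1/72) = -1/93204891528 + 17/4 = 396120788993/93204891528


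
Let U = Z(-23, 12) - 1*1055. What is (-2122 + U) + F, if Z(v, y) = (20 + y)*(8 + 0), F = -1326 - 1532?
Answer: -5779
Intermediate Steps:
F = -2858
Z(v, y) = 160 + 8*y (Z(v, y) = (20 + y)*8 = 160 + 8*y)
U = -799 (U = (160 + 8*12) - 1*1055 = (160 + 96) - 1055 = 256 - 1055 = -799)
(-2122 + U) + F = (-2122 - 799) - 2858 = -2921 - 2858 = -5779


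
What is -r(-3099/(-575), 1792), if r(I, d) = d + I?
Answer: -1033499/575 ≈ -1797.4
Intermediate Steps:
r(I, d) = I + d
-r(-3099/(-575), 1792) = -(-3099/(-575) + 1792) = -(-3099*(-1/575) + 1792) = -(3099/575 + 1792) = -1*1033499/575 = -1033499/575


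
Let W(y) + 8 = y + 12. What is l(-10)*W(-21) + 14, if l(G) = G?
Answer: 184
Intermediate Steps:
W(y) = 4 + y (W(y) = -8 + (y + 12) = -8 + (12 + y) = 4 + y)
l(-10)*W(-21) + 14 = -10*(4 - 21) + 14 = -10*(-17) + 14 = 170 + 14 = 184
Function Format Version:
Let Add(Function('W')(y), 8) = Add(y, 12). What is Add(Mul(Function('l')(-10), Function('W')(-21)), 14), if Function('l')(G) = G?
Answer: 184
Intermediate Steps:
Function('W')(y) = Add(4, y) (Function('W')(y) = Add(-8, Add(y, 12)) = Add(-8, Add(12, y)) = Add(4, y))
Add(Mul(Function('l')(-10), Function('W')(-21)), 14) = Add(Mul(-10, Add(4, -21)), 14) = Add(Mul(-10, -17), 14) = Add(170, 14) = 184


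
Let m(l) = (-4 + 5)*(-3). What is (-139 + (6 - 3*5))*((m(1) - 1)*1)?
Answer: 592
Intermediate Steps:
m(l) = -3 (m(l) = 1*(-3) = -3)
(-139 + (6 - 3*5))*((m(1) - 1)*1) = (-139 + (6 - 3*5))*((-3 - 1)*1) = (-139 + (6 - 15))*(-4*1) = (-139 - 9)*(-4) = -148*(-4) = 592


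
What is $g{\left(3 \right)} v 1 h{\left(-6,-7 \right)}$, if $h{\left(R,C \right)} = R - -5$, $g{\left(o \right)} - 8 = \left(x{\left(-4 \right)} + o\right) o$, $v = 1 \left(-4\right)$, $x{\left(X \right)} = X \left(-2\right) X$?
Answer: $-316$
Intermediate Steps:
$x{\left(X \right)} = - 2 X^{2}$ ($x{\left(X \right)} = - 2 X X = - 2 X^{2}$)
$v = -4$
$g{\left(o \right)} = 8 + o \left(-32 + o\right)$ ($g{\left(o \right)} = 8 + \left(- 2 \left(-4\right)^{2} + o\right) o = 8 + \left(\left(-2\right) 16 + o\right) o = 8 + \left(-32 + o\right) o = 8 + o \left(-32 + o\right)$)
$h{\left(R,C \right)} = 5 + R$ ($h{\left(R,C \right)} = R + 5 = 5 + R$)
$g{\left(3 \right)} v 1 h{\left(-6,-7 \right)} = \left(8 + 3^{2} - 96\right) \left(-4\right) 1 \left(5 - 6\right) = \left(8 + 9 - 96\right) \left(-4\right) 1 \left(-1\right) = \left(-79\right) \left(-4\right) 1 \left(-1\right) = 316 \cdot 1 \left(-1\right) = 316 \left(-1\right) = -316$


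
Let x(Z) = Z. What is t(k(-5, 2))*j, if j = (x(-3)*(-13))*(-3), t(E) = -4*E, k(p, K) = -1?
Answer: -468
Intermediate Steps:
j = -117 (j = -3*(-13)*(-3) = 39*(-3) = -117)
t(k(-5, 2))*j = -4*(-1)*(-117) = 4*(-117) = -468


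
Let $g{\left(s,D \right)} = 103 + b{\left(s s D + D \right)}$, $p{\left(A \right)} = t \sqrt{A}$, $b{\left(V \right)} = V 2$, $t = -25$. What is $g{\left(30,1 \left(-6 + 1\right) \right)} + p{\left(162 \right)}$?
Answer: $-8907 - 225 \sqrt{2} \approx -9225.2$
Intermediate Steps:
$b{\left(V \right)} = 2 V$
$p{\left(A \right)} = - 25 \sqrt{A}$
$g{\left(s,D \right)} = 103 + 2 D + 2 D s^{2}$ ($g{\left(s,D \right)} = 103 + 2 \left(s s D + D\right) = 103 + 2 \left(s^{2} D + D\right) = 103 + 2 \left(D s^{2} + D\right) = 103 + 2 \left(D + D s^{2}\right) = 103 + \left(2 D + 2 D s^{2}\right) = 103 + 2 D + 2 D s^{2}$)
$g{\left(30,1 \left(-6 + 1\right) \right)} + p{\left(162 \right)} = \left(103 + 2 \cdot 1 \left(-6 + 1\right) \left(1 + 30^{2}\right)\right) - 25 \sqrt{162} = \left(103 + 2 \cdot 1 \left(-5\right) \left(1 + 900\right)\right) - 25 \cdot 9 \sqrt{2} = \left(103 + 2 \left(-5\right) 901\right) - 225 \sqrt{2} = \left(103 - 9010\right) - 225 \sqrt{2} = -8907 - 225 \sqrt{2}$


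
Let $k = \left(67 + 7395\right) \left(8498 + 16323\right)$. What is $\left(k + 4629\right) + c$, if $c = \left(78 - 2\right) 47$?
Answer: $185222503$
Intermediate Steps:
$c = 3572$ ($c = 76 \cdot 47 = 3572$)
$k = 185214302$ ($k = 7462 \cdot 24821 = 185214302$)
$\left(k + 4629\right) + c = \left(185214302 + 4629\right) + 3572 = 185218931 + 3572 = 185222503$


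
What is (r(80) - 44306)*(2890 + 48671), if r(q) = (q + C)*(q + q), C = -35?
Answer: -1913222466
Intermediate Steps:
r(q) = 2*q*(-35 + q) (r(q) = (q - 35)*(q + q) = (-35 + q)*(2*q) = 2*q*(-35 + q))
(r(80) - 44306)*(2890 + 48671) = (2*80*(-35 + 80) - 44306)*(2890 + 48671) = (2*80*45 - 44306)*51561 = (7200 - 44306)*51561 = -37106*51561 = -1913222466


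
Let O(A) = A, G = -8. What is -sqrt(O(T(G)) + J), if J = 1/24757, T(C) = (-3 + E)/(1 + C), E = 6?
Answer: -2*I*sqrt(3217469234)/173299 ≈ -0.65462*I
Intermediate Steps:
T(C) = 3/(1 + C) (T(C) = (-3 + 6)/(1 + C) = 3/(1 + C))
J = 1/24757 ≈ 4.0393e-5
-sqrt(O(T(G)) + J) = -sqrt(3/(1 - 8) + 1/24757) = -sqrt(3/(-7) + 1/24757) = -sqrt(3*(-1/7) + 1/24757) = -sqrt(-3/7 + 1/24757) = -sqrt(-74264/173299) = -2*I*sqrt(3217469234)/173299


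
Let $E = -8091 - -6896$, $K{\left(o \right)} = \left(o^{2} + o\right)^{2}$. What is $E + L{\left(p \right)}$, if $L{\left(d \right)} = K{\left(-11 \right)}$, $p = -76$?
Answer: $10905$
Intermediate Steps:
$K{\left(o \right)} = \left(o + o^{2}\right)^{2}$
$E = -1195$ ($E = -8091 + 6896 = -1195$)
$L{\left(d \right)} = 12100$ ($L{\left(d \right)} = \left(-11\right)^{2} \left(1 - 11\right)^{2} = 121 \left(-10\right)^{2} = 121 \cdot 100 = 12100$)
$E + L{\left(p \right)} = -1195 + 12100 = 10905$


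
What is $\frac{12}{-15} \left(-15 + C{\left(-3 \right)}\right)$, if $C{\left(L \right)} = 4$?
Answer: $\frac{44}{5} \approx 8.8$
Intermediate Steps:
$\frac{12}{-15} \left(-15 + C{\left(-3 \right)}\right) = \frac{12}{-15} \left(-15 + 4\right) = 12 \left(- \frac{1}{15}\right) \left(-11\right) = \left(- \frac{4}{5}\right) \left(-11\right) = \frac{44}{5}$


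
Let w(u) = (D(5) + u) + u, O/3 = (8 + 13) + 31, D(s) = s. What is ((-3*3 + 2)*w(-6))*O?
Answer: 7644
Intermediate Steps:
O = 156 (O = 3*((8 + 13) + 31) = 3*(21 + 31) = 3*52 = 156)
w(u) = 5 + 2*u (w(u) = (5 + u) + u = 5 + 2*u)
((-3*3 + 2)*w(-6))*O = ((-3*3 + 2)*(5 + 2*(-6)))*156 = ((-9 + 2)*(5 - 12))*156 = -7*(-7)*156 = 49*156 = 7644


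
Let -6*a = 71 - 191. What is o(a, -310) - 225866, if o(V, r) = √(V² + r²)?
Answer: -225866 + 10*√965 ≈ -2.2556e+5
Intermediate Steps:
a = 20 (a = -(71 - 191)/6 = -⅙*(-120) = 20)
o(a, -310) - 225866 = √(20² + (-310)²) - 225866 = √(400 + 96100) - 225866 = √96500 - 225866 = 10*√965 - 225866 = -225866 + 10*√965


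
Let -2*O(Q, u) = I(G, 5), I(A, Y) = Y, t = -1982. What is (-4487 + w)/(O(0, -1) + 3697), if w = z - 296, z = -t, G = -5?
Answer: -5602/7389 ≈ -0.75815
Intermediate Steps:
O(Q, u) = -5/2 (O(Q, u) = -½*5 = -5/2)
z = 1982 (z = -1*(-1982) = 1982)
w = 1686 (w = 1982 - 296 = 1686)
(-4487 + w)/(O(0, -1) + 3697) = (-4487 + 1686)/(-5/2 + 3697) = -2801/7389/2 = -2801*2/7389 = -5602/7389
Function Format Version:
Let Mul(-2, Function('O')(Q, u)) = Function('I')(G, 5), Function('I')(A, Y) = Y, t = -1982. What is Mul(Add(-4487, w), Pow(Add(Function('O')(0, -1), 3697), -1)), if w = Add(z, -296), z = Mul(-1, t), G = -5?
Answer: Rational(-5602, 7389) ≈ -0.75815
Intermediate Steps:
Function('O')(Q, u) = Rational(-5, 2) (Function('O')(Q, u) = Mul(Rational(-1, 2), 5) = Rational(-5, 2))
z = 1982 (z = Mul(-1, -1982) = 1982)
w = 1686 (w = Add(1982, -296) = 1686)
Mul(Add(-4487, w), Pow(Add(Function('O')(0, -1), 3697), -1)) = Mul(Add(-4487, 1686), Pow(Add(Rational(-5, 2), 3697), -1)) = Mul(-2801, Pow(Rational(7389, 2), -1)) = Mul(-2801, Rational(2, 7389)) = Rational(-5602, 7389)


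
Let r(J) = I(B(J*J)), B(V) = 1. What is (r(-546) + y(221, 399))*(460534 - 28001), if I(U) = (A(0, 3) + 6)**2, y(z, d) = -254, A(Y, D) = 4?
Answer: -66610082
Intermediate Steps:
I(U) = 100 (I(U) = (4 + 6)**2 = 10**2 = 100)
r(J) = 100
(r(-546) + y(221, 399))*(460534 - 28001) = (100 - 254)*(460534 - 28001) = -154*432533 = -66610082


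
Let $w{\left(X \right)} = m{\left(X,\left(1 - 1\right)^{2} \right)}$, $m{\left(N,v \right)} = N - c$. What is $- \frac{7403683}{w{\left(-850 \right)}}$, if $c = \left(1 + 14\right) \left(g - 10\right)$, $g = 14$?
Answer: $\frac{1057669}{130} \approx 8135.9$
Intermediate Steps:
$c = 60$ ($c = \left(1 + 14\right) \left(14 - 10\right) = 15 \cdot 4 = 60$)
$m{\left(N,v \right)} = -60 + N$ ($m{\left(N,v \right)} = N - 60 = -60 + N$)
$w{\left(X \right)} = -60 + X$
$- \frac{7403683}{w{\left(-850 \right)}} = - \frac{7403683}{-60 - 850} = - \frac{7403683}{-910} = \left(-7403683\right) \left(- \frac{1}{910}\right) = \frac{1057669}{130}$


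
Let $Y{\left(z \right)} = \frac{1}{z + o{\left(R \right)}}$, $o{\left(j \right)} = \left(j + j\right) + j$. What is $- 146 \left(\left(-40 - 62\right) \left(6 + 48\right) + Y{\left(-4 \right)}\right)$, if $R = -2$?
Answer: $\frac{4020913}{5} \approx 8.0418 \cdot 10^{5}$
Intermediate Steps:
$o{\left(j \right)} = 3 j$ ($o{\left(j \right)} = 2 j + j = 3 j$)
$Y{\left(z \right)} = \frac{1}{-6 + z}$ ($Y{\left(z \right)} = \frac{1}{z + 3 \left(-2\right)} = \frac{1}{z - 6} = \frac{1}{-6 + z}$)
$- 146 \left(\left(-40 - 62\right) \left(6 + 48\right) + Y{\left(-4 \right)}\right) = - 146 \left(\left(-40 - 62\right) \left(6 + 48\right) + \frac{1}{-6 - 4}\right) = - 146 \left(\left(-102\right) 54 + \frac{1}{-10}\right) = - 146 \left(-5508 - \frac{1}{10}\right) = \left(-146\right) \left(- \frac{55081}{10}\right) = \frac{4020913}{5}$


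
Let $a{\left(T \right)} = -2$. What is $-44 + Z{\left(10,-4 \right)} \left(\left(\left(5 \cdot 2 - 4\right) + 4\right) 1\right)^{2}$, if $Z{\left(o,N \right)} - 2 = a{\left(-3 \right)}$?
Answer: $-44$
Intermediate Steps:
$Z{\left(o,N \right)} = 0$ ($Z{\left(o,N \right)} = 2 - 2 = 0$)
$-44 + Z{\left(10,-4 \right)} \left(\left(\left(5 \cdot 2 - 4\right) + 4\right) 1\right)^{2} = -44 + 0 \left(\left(\left(5 \cdot 2 - 4\right) + 4\right) 1\right)^{2} = -44 + 0 \left(\left(\left(10 - 4\right) + 4\right) 1\right)^{2} = -44 + 0 \left(\left(6 + 4\right) 1\right)^{2} = -44 + 0 \left(10 \cdot 1\right)^{2} = -44 + 0 \cdot 10^{2} = -44 + 0 \cdot 100 = -44 + 0 = -44$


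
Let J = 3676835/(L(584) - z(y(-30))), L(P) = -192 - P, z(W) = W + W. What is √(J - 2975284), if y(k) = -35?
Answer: I*√1485584501334/706 ≈ 1726.4*I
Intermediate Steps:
z(W) = 2*W
J = -3676835/706 (J = 3676835/((-192 - 1*584) - 2*(-35)) = 3676835/((-192 - 584) - 1*(-70)) = 3676835/(-776 + 70) = 3676835/(-706) = 3676835*(-1/706) = -3676835/706 ≈ -5208.0)
√(J - 2975284) = √(-3676835/706 - 2975284) = √(-2104227339/706) = I*√1485584501334/706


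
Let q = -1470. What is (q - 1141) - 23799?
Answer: -26410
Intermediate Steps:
(q - 1141) - 23799 = (-1470 - 1141) - 23799 = -2611 - 23799 = -26410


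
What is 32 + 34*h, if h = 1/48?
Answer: 785/24 ≈ 32.708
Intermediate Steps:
h = 1/48 ≈ 0.020833
32 + 34*h = 32 + 34*(1/48) = 32 + 17/24 = 785/24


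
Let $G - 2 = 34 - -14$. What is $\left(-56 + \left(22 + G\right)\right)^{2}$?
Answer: $256$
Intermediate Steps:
$G = 50$ ($G = 2 + \left(34 - -14\right) = 2 + \left(34 + 14\right) = 2 + 48 = 50$)
$\left(-56 + \left(22 + G\right)\right)^{2} = \left(-56 + \left(22 + 50\right)\right)^{2} = \left(-56 + 72\right)^{2} = 16^{2} = 256$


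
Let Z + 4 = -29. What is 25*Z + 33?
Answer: -792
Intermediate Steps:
Z = -33 (Z = -4 - 29 = -33)
25*Z + 33 = 25*(-33) + 33 = -825 + 33 = -792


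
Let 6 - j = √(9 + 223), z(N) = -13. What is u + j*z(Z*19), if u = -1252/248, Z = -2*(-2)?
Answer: -5149/62 + 26*√58 ≈ 114.96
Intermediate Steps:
Z = 4
j = 6 - 2*√58 (j = 6 - √(9 + 223) = 6 - √232 = 6 - 2*√58 ≈ -9.2316)
u = -313/62 (u = -1252*1/248 = -313/62 ≈ -5.0484)
u + j*z(Z*19) = -313/62 + (6 - 2*√58)*(-13) = -313/62 + (-78 + 26*√58) = -5149/62 + 26*√58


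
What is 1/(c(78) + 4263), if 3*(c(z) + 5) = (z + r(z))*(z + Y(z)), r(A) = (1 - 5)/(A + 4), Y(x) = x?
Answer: 41/340770 ≈ 0.00012032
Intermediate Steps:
r(A) = -4/(4 + A)
c(z) = -5 + 2*z*(z - 4/(4 + z))/3 (c(z) = -5 + ((z - 4/(4 + z))*(z + z))/3 = -5 + ((z - 4/(4 + z))*(2*z))/3 = -5 + (2*z*(z - 4/(4 + z)))/3 = -5 + 2*z*(z - 4/(4 + z))/3)
1/(c(78) + 4263) = 1/((-8*78 + (-15 + 2*78**2)*(4 + 78))/(3*(4 + 78)) + 4263) = 1/((1/3)*(-624 + (-15 + 2*6084)*82)/82 + 4263) = 1/((1/3)*(1/82)*(-624 + (-15 + 12168)*82) + 4263) = 1/((1/3)*(1/82)*(-624 + 12153*82) + 4263) = 1/((1/3)*(1/82)*(-624 + 996546) + 4263) = 1/((1/3)*(1/82)*995922 + 4263) = 1/(165987/41 + 4263) = 1/(340770/41) = 41/340770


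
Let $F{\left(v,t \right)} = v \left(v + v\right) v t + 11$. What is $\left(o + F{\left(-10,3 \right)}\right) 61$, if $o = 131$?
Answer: $-357338$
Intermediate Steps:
$F{\left(v,t \right)} = 11 + 2 t v^{3}$ ($F{\left(v,t \right)} = v 2 v v t + 11 = 2 v^{2} v t + 11 = 2 v^{3} t + 11 = 2 t v^{3} + 11 = 11 + 2 t v^{3}$)
$\left(o + F{\left(-10,3 \right)}\right) 61 = \left(131 + \left(11 + 2 \cdot 3 \left(-10\right)^{3}\right)\right) 61 = \left(131 + \left(11 + 2 \cdot 3 \left(-1000\right)\right)\right) 61 = \left(131 + \left(11 - 6000\right)\right) 61 = \left(131 - 5989\right) 61 = \left(-5858\right) 61 = -357338$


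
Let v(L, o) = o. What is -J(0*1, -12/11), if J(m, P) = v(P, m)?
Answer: 0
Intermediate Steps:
J(m, P) = m
-J(0*1, -12/11) = -0 = -1*0 = 0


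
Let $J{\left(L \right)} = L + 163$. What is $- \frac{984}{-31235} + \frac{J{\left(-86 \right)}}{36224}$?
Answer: $\frac{38049511}{1131456640} \approx 0.033629$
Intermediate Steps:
$J{\left(L \right)} = 163 + L$
$- \frac{984}{-31235} + \frac{J{\left(-86 \right)}}{36224} = - \frac{984}{-31235} + \frac{163 - 86}{36224} = \left(-984\right) \left(- \frac{1}{31235}\right) + 77 \cdot \frac{1}{36224} = \frac{984}{31235} + \frac{77}{36224} = \frac{38049511}{1131456640}$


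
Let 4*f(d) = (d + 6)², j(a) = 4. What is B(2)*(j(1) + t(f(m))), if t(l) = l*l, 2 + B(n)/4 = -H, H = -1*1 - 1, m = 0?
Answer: 0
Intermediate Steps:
H = -2 (H = -1 - 1 = -2)
f(d) = (6 + d)²/4 (f(d) = (d + 6)²/4 = (6 + d)²/4)
B(n) = 0 (B(n) = -8 + 4*(-1*(-2)) = -8 + 4*2 = -8 + 8 = 0)
t(l) = l²
B(2)*(j(1) + t(f(m))) = 0*(4 + ((6 + 0)²/4)²) = 0*(4 + ((¼)*6²)²) = 0*(4 + ((¼)*36)²) = 0*(4 + 9²) = 0*(4 + 81) = 0*85 = 0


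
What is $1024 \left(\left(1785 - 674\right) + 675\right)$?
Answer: $1828864$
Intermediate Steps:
$1024 \left(\left(1785 - 674\right) + 675\right) = 1024 \left(1111 + 675\right) = 1024 \cdot 1786 = 1828864$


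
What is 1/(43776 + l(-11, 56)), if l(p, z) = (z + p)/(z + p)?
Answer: 1/43777 ≈ 2.2843e-5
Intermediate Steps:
l(p, z) = 1 (l(p, z) = (p + z)/(p + z) = 1)
1/(43776 + l(-11, 56)) = 1/(43776 + 1) = 1/43777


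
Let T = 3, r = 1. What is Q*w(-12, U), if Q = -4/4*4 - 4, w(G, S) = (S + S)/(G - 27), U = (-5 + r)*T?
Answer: -64/13 ≈ -4.9231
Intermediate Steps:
U = -12 (U = (-5 + 1)*3 = -4*3 = -12)
w(G, S) = 2*S/(-27 + G) (w(G, S) = (2*S)/(-27 + G) = 2*S/(-27 + G))
Q = -8 (Q = -4*¼*4 - 4 = -1*4 - 4 = -4 - 4 = -8)
Q*w(-12, U) = -16*(-12)/(-27 - 12) = -16*(-12)/(-39) = -16*(-12)*(-1)/39 = -8*8/13 = -64/13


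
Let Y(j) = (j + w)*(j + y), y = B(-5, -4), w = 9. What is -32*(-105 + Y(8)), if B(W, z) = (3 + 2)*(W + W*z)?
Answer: -41792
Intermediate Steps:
B(W, z) = 5*W + 5*W*z (B(W, z) = 5*(W + W*z) = 5*W + 5*W*z)
y = 75 (y = 5*(-5)*(1 - 4) = 5*(-5)*(-3) = 75)
Y(j) = (9 + j)*(75 + j) (Y(j) = (j + 9)*(j + 75) = (9 + j)*(75 + j))
-32*(-105 + Y(8)) = -32*(-105 + (675 + 8**2 + 84*8)) = -32*(-105 + (675 + 64 + 672)) = -32*(-105 + 1411) = -32*1306 = -41792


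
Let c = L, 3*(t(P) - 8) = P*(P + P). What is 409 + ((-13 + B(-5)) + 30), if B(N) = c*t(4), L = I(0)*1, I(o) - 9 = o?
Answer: 594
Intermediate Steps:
t(P) = 8 + 2*P²/3 (t(P) = 8 + (P*(P + P))/3 = 8 + (P*(2*P))/3 = 8 + (2*P²)/3 = 8 + 2*P²/3)
I(o) = 9 + o
L = 9 (L = (9 + 0)*1 = 9*1 = 9)
c = 9
B(N) = 168 (B(N) = 9*(8 + (⅔)*4²) = 9*(8 + (⅔)*16) = 9*(8 + 32/3) = 9*(56/3) = 168)
409 + ((-13 + B(-5)) + 30) = 409 + ((-13 + 168) + 30) = 409 + (155 + 30) = 409 + 185 = 594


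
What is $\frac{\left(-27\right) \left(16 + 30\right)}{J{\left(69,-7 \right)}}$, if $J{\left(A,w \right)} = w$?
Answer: $\frac{1242}{7} \approx 177.43$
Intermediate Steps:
$\frac{\left(-27\right) \left(16 + 30\right)}{J{\left(69,-7 \right)}} = \frac{\left(-27\right) \left(16 + 30\right)}{-7} = \left(-27\right) 46 \left(- \frac{1}{7}\right) = \left(-1242\right) \left(- \frac{1}{7}\right) = \frac{1242}{7}$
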